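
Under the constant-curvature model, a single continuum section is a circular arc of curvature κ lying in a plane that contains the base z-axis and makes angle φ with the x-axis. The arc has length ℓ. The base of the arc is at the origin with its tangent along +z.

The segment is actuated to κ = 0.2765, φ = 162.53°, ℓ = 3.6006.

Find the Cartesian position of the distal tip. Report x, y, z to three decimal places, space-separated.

-1.573 0.495 3.035

θ = κ·ℓ = 0.2765 × 3.6006 = 0.99557 rad
ρ = (1 − cos θ)/κ = (1 − 0.54403)/0.2765 = 1.64908
z = sin θ / κ = 0.83907/0.2765 = 3.03460
x = ρ cos φ = 1.64908 × cos(162.53°) = -1.57302
y = ρ sin φ = 1.64908 × sin(162.53°) = 0.49507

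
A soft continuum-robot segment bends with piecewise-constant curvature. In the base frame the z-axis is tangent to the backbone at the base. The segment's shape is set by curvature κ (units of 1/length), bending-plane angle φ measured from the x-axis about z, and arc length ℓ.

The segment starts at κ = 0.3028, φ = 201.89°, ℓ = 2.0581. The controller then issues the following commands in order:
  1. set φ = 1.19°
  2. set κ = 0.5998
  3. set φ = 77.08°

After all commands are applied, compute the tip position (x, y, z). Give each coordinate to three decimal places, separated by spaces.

initial: κ=0.3028, φ=201.89°, ℓ=2.0581
cmd 1: set φ=1.19° → (κ,φ,ℓ)=(0.3028,1.19°,2.0581) → tip=(0.6207,0.0129,1.9274)
cmd 2: set κ=0.5998 → (κ,φ,ℓ)=(0.5998,1.19°,2.0581) → tip=(1.1167,0.0232,1.5738)
cmd 3: set φ=77.08° → (κ,φ,ℓ)=(0.5998,77.08°,2.0581) → tip=(0.2497,1.0887,1.5738)

0.250 1.089 1.574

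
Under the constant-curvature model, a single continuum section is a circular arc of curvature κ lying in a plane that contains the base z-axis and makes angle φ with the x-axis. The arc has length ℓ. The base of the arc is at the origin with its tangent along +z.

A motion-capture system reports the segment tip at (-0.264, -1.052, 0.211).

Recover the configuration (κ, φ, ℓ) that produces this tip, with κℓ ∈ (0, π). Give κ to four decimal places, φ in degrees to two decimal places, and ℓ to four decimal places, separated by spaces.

1.7767 255.91 1.5519

ρ = √(x²+y²) = √(-0.264² + -1.052²) = 1.08462
φ = atan2(y, x) mod 360° = atan2(-1.052, -0.264) = 255.9125°
|p|² = ρ² + z² = 1.08462² + 0.211² = 1.22092
κ = 2ρ / |p|² = 2×1.08462 / 1.22092 = 1.77672
θ = 2·atan2(ρ, z) = 2·atan2(1.08462, 0.211) = 2.75732 rad
ℓ = θ/κ = 2.75732/1.77672 = 1.55191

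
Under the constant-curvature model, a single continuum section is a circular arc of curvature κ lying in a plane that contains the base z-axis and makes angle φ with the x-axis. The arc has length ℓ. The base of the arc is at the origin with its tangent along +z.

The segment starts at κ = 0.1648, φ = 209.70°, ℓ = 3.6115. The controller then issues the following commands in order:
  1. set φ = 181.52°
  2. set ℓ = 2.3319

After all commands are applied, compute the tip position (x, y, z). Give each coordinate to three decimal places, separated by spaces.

-0.442 -0.012 2.275

initial: κ=0.1648, φ=209.70°, ℓ=3.6115
cmd 1: set φ=181.52° → (κ,φ,ℓ)=(0.1648,181.52°,3.6115) → tip=(-1.0430,-0.0277,3.4020)
cmd 2: set ℓ=2.3319 → (κ,φ,ℓ)=(0.1648,181.52°,2.3319) → tip=(-0.4424,-0.0117,2.2749)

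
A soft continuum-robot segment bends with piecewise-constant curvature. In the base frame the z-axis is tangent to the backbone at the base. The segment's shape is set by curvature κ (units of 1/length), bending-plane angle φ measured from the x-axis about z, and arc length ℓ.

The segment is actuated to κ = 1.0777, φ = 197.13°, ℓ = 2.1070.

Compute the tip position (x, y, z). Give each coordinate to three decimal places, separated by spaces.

-1.458 -0.449 0.710

θ = κ·ℓ = 1.0777 × 2.1070 = 2.27071 rad
ρ = (1 − cos θ)/κ = (1 − -0.64415)/1.0777 = 1.52561
z = sin θ / κ = 0.76490/1.0777 = 0.70975
x = ρ cos φ = 1.52561 × cos(197.13°) = -1.45794
y = ρ sin φ = 1.52561 × sin(197.13°) = -0.44936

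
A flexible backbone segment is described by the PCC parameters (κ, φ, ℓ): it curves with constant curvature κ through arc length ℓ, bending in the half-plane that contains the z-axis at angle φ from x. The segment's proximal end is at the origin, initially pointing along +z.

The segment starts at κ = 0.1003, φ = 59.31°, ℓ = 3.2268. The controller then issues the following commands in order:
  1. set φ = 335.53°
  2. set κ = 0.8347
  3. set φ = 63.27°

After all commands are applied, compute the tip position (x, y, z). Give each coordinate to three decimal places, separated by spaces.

1.025 2.034 0.519

initial: κ=0.1003, φ=59.31°, ℓ=3.2268
cmd 1: set φ=335.53° → (κ,φ,ℓ)=(0.1003,335.53°,3.2268) → tip=(0.4711,-0.2144,3.1708)
cmd 2: set κ=0.8347 → (κ,φ,ℓ)=(0.8347,335.53°,3.2268) → tip=(2.0732,-0.9435,0.5191)
cmd 3: set φ=63.27° → (κ,φ,ℓ)=(0.8347,63.27°,3.2268) → tip=(1.0245,2.0343,0.5191)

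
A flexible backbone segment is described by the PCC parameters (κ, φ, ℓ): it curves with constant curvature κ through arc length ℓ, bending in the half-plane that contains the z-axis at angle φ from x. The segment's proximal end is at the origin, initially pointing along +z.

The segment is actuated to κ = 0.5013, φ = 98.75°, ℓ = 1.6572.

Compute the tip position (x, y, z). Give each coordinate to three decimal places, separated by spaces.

θ = κ·ℓ = 0.5013 × 1.6572 = 0.83075 rad
ρ = (1 − cos θ)/κ = (1 − 0.67432)/0.5013 = 0.64967
z = sin θ / κ = 0.73844/0.5013 = 1.47305
x = ρ cos φ = 0.64967 × cos(98.75°) = -0.09883
y = ρ sin φ = 0.64967 × sin(98.75°) = 0.64211

-0.099 0.642 1.473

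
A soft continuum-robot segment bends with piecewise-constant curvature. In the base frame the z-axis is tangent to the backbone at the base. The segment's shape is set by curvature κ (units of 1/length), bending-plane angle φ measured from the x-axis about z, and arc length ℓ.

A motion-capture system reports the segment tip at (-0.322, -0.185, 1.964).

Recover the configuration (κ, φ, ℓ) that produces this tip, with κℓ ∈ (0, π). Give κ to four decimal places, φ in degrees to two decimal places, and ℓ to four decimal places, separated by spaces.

0.1859 209.88 2.0105

ρ = √(x²+y²) = √(-0.322² + -0.185²) = 0.37136
φ = atan2(y, x) mod 360° = atan2(-0.185, -0.322) = 209.8788°
|p|² = ρ² + z² = 0.37136² + 1.964² = 3.99520
κ = 2ρ / |p|² = 2×0.37136 / 3.99520 = 0.18590
θ = 2·atan2(ρ, z) = 2·atan2(0.37136, 1.964) = 0.37376 rad
ℓ = θ/κ = 0.37376/0.18590 = 2.01048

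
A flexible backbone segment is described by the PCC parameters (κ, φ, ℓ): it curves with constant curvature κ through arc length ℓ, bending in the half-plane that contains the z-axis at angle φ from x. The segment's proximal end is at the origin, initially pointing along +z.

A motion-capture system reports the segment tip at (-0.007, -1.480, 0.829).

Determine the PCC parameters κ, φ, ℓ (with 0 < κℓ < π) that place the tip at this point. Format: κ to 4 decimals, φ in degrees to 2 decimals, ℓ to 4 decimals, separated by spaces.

ρ = √(x²+y²) = √(-0.007² + -1.480²) = 1.48002
φ = atan2(y, x) mod 360° = atan2(-1.480, -0.007) = 269.7290°
|p|² = ρ² + z² = 1.48002² + 0.829² = 2.87769
κ = 2ρ / |p|² = 2×1.48002 / 2.87769 = 1.02861
θ = 2·atan2(ρ, z) = 2·atan2(1.48002, 0.829) = 2.12042 rad
ℓ = θ/κ = 2.12042/1.02861 = 2.06143

1.0286 269.73 2.0614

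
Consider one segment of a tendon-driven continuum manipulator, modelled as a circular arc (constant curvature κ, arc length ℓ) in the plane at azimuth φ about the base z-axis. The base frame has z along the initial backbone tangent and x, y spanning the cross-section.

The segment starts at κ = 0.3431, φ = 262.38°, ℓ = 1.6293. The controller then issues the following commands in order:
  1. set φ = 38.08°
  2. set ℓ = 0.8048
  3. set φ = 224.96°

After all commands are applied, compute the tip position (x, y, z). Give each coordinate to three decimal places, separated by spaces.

-0.078 -0.078 0.795

initial: κ=0.3431, φ=262.38°, ℓ=1.6293
cmd 1: set φ=38.08° → (κ,φ,ℓ)=(0.3431,38.08°,1.6293) → tip=(0.3492,0.2736,1.5458)
cmd 2: set ℓ=0.8048 → (κ,φ,ℓ)=(0.3431,38.08°,0.8048) → tip=(0.0869,0.0681,0.7946)
cmd 3: set φ=224.96° → (κ,φ,ℓ)=(0.3431,224.96°,0.8048) → tip=(-0.0781,-0.0780,0.7946)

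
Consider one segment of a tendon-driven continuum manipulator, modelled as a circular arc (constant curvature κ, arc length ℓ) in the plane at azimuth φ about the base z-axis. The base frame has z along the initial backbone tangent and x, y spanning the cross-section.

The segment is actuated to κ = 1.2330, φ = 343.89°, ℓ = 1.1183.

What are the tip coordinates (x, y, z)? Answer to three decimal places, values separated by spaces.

θ = κ·ℓ = 1.2330 × 1.1183 = 1.37886 rad
ρ = (1 − cos θ)/κ = (1 − 0.19076)/1.2330 = 0.65632
z = sin θ / κ = 0.98164/1.2330 = 0.79614
x = ρ cos φ = 0.65632 × cos(343.89°) = 0.63055
y = ρ sin φ = 0.65632 × sin(343.89°) = -0.18212

0.631 -0.182 0.796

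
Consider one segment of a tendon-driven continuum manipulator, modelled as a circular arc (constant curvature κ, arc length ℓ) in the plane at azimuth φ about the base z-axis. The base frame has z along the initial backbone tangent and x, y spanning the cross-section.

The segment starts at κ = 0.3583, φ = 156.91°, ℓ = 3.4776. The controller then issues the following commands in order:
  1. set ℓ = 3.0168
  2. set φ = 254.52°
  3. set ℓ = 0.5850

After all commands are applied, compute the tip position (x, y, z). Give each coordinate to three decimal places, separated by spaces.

initial: κ=0.3583, φ=156.91°, ℓ=3.4776
cmd 1: set ℓ=3.0168 → (κ,φ,ℓ)=(0.3583,156.91°,3.0168) → tip=(-1.3594,0.5795,2.4627)
cmd 2: set φ=254.52° → (κ,φ,ℓ)=(0.3583,254.52°,3.0168) → tip=(-0.3944,-1.4242,2.4627)
cmd 3: set ℓ=0.5850 → (κ,φ,ℓ)=(0.3583,254.52°,0.5850) → tip=(-0.0163,-0.0589,0.5807)

-0.016 -0.059 0.581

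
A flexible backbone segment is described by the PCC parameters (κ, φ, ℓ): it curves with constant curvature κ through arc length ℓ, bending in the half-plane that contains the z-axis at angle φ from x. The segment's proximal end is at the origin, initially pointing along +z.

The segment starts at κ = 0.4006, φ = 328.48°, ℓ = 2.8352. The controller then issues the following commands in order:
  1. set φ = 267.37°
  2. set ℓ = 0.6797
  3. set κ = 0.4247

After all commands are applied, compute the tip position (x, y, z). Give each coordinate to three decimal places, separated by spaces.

-0.004 -0.097 0.670

initial: κ=0.4006, φ=328.48°, ℓ=2.8352
cmd 1: set φ=267.37° → (κ,φ,ℓ)=(0.4006,267.37°,2.8352) → tip=(-0.0663,-1.4428,2.2638)
cmd 2: set ℓ=0.6797 → (κ,φ,ℓ)=(0.4006,267.37°,0.6797) → tip=(-0.0042,-0.0919,0.6713)
cmd 3: set κ=0.4247 → (κ,φ,ℓ)=(0.4247,267.37°,0.6797) → tip=(-0.0045,-0.0973,0.6703)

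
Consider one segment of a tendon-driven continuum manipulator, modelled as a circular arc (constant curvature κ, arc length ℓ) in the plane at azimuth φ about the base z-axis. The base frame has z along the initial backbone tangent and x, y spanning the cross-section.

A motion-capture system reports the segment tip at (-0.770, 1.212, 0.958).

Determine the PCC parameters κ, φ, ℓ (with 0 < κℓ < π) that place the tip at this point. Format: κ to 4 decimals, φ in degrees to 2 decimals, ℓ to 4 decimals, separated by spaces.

ρ = √(x²+y²) = √(-0.770² + 1.212²) = 1.43591
φ = atan2(y, x) mod 360° = atan2(1.212, -0.770) = 122.4283°
|p|² = ρ² + z² = 1.43591² + 0.958² = 2.97961
κ = 2ρ / |p|² = 2×1.43591 / 2.97961 = 0.96383
θ = 2·atan2(ρ, z) = 2·atan2(1.43591, 0.958) = 1.96489 rad
ℓ = θ/κ = 1.96489/0.96383 = 2.03863

0.9638 122.43 2.0386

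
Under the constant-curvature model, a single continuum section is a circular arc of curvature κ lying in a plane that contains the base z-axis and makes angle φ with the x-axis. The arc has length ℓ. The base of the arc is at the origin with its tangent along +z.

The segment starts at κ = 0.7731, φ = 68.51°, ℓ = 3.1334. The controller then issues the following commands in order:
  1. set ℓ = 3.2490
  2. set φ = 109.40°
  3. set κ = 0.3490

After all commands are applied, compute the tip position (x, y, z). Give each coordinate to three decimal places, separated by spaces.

-0.549 1.559 2.596

initial: κ=0.7731, φ=68.51°, ℓ=3.1334
cmd 1: set ℓ=3.2490 → (κ,φ,ℓ)=(0.7731,68.51°,3.2490) → tip=(0.8568,2.1762,0.7618)
cmd 2: set φ=109.40° → (κ,φ,ℓ)=(0.7731,109.40°,3.2490) → tip=(-0.7769,2.2060,0.7618)
cmd 3: set κ=0.3490 → (κ,φ,ℓ)=(0.3490,109.40°,3.2490) → tip=(-0.5490,1.5591,2.5962)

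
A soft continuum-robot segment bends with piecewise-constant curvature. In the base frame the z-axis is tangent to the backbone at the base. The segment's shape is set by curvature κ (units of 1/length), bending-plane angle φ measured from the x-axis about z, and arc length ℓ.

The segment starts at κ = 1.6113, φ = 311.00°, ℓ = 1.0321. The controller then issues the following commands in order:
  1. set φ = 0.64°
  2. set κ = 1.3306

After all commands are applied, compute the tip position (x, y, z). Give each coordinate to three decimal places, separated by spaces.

0.604 0.007 0.737

initial: κ=1.6113, φ=311.00°, ℓ=1.0321
cmd 1: set φ=0.64° → (κ,φ,ℓ)=(1.6113,0.64°,1.0321) → tip=(0.6777,0.0076,0.6180)
cmd 2: set κ=1.3306 → (κ,φ,ℓ)=(1.3306,0.64°,1.0321) → tip=(0.6040,0.0067,0.7369)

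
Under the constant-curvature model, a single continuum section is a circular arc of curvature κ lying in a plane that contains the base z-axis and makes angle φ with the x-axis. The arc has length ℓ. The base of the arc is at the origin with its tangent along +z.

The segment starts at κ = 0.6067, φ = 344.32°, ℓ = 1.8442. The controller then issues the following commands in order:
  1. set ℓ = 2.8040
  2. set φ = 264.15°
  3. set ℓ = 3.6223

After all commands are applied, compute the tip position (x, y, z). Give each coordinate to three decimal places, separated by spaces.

initial: κ=0.6067, φ=344.32°, ℓ=1.8442
cmd 1: set ℓ=2.8040 → (κ,φ,ℓ)=(0.6067,344.32°,2.8040) → tip=(1.7933,-0.5034,1.6343)
cmd 2: set φ=264.15° → (κ,φ,ℓ)=(0.6067,264.15°,2.8040) → tip=(-0.1898,-1.8529,1.6343)
cmd 3: set ℓ=3.6223 → (κ,φ,ℓ)=(0.6067,264.15°,3.6223) → tip=(-0.2665,-2.6015,1.3349)

-0.267 -2.602 1.335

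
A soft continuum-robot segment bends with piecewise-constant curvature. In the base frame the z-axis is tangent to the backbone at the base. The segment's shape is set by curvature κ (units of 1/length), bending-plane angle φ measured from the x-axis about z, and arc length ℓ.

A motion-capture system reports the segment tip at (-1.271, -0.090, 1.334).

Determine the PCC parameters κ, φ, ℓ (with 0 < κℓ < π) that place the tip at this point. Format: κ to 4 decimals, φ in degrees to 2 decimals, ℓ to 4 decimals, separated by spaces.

ρ = √(x²+y²) = √(-1.271² + -0.090²) = 1.27418
φ = atan2(y, x) mod 360° = atan2(-0.090, -1.271) = 184.0504°
|p|² = ρ² + z² = 1.27418² + 1.334² = 3.40310
κ = 2ρ / |p|² = 2×1.27418 / 3.40310 = 0.74884
θ = 2·atan2(ρ, z) = 2·atan2(1.27418, 1.334) = 1.52494 rad
ℓ = θ/κ = 1.52494/0.74884 = 2.03640

0.7488 184.05 2.0364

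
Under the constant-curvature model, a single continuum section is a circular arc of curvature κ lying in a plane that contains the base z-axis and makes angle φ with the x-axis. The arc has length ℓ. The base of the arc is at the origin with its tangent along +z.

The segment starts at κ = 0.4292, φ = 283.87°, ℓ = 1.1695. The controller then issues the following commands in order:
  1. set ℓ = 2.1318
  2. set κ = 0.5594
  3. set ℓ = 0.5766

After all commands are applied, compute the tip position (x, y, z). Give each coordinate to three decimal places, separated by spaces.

initial: κ=0.4292, φ=283.87°, ℓ=1.1695
cmd 1: set ℓ=2.1318 → (κ,φ,ℓ)=(0.4292,283.87°,2.1318) → tip=(0.2179,-0.8826,1.8466)
cmd 2: set κ=0.5594 → (κ,φ,ℓ)=(0.5594,283.87°,2.1318) → tip=(0.2703,-1.0946,1.6613)
cmd 3: set ℓ=0.5766 → (κ,φ,ℓ)=(0.5594,283.87°,0.5766) → tip=(0.0221,-0.0895,0.5667)

0.022 -0.089 0.567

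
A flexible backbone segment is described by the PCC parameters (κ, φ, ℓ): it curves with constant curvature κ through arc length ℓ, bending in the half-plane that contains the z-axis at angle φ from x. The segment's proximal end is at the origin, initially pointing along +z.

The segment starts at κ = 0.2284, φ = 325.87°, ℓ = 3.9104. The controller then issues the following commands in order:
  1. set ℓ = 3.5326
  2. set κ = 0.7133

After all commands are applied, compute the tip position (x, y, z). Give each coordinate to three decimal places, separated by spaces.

initial: κ=0.2284, φ=325.87°, ℓ=3.9104
cmd 1: set ℓ=3.5326 → (κ,φ,ℓ)=(0.2284,325.87°,3.5326) → tip=(1.1171,-0.7572,3.1616)
cmd 2: set κ=0.7133 → (κ,φ,ℓ)=(0.7133,325.87°,3.5326) → tip=(2.1038,-1.4260,0.8166)

2.104 -1.426 0.817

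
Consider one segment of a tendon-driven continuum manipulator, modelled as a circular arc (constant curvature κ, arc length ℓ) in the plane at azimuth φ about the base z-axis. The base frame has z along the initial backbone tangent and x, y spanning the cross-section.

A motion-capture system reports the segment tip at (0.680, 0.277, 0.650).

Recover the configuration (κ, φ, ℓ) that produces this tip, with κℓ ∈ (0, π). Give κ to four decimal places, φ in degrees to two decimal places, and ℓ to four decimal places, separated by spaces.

1.5271 22.16 1.1082

ρ = √(x²+y²) = √(0.680² + 0.277²) = 0.73425
φ = atan2(y, x) mod 360° = atan2(0.277, 0.680) = 22.1637°
|p|² = ρ² + z² = 0.73425² + 0.650² = 0.96163
κ = 2ρ / |p|² = 2×0.73425 / 0.96163 = 1.52710
θ = 2·atan2(ρ, z) = 2·atan2(0.73425, 0.650) = 1.69238 rad
ℓ = θ/κ = 1.69238/1.52710 = 1.10823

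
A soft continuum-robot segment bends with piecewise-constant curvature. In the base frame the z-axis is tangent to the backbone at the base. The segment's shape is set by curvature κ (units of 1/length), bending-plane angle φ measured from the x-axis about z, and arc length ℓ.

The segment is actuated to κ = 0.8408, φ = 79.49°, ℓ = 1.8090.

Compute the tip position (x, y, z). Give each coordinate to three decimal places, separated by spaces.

θ = κ·ℓ = 0.8408 × 1.8090 = 1.52101 rad
ρ = (1 − cos θ)/κ = (1 − 0.04977)/0.8408 = 1.13015
z = sin θ / κ = 0.99876/0.8408 = 1.18787
x = ρ cos φ = 1.13015 × cos(79.49°) = 0.20615
y = ρ sin φ = 1.13015 × sin(79.49°) = 1.11119

0.206 1.111 1.188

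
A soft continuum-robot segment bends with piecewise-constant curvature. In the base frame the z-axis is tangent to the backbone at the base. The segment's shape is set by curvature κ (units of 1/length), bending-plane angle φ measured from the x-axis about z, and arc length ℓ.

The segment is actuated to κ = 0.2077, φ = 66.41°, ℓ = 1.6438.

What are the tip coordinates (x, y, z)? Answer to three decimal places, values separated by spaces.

θ = κ·ℓ = 0.2077 × 1.6438 = 0.34142 rad
ρ = (1 − cos θ)/κ = (1 − 0.94228)/0.2077 = 0.27790
z = sin θ / κ = 0.33482/0.2077 = 1.61205
x = ρ cos φ = 0.27790 × cos(66.41°) = 0.11121
y = ρ sin φ = 0.27790 × sin(66.41°) = 0.25467

0.111 0.255 1.612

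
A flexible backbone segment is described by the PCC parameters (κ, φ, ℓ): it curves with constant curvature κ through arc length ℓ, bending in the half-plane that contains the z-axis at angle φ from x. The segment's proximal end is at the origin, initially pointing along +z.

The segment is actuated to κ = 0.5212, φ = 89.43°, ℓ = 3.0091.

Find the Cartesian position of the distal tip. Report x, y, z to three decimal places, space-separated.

0.019 1.914 1.919

θ = κ·ℓ = 0.5212 × 3.0091 = 1.56834 rad
ρ = (1 − cos θ)/κ = (1 − 0.00245)/0.5212 = 1.91394
z = sin θ / κ = 1.00000/0.5212 = 1.91864
x = ρ cos φ = 1.91394 × cos(89.43°) = 0.01904
y = ρ sin φ = 1.91394 × sin(89.43°) = 1.91385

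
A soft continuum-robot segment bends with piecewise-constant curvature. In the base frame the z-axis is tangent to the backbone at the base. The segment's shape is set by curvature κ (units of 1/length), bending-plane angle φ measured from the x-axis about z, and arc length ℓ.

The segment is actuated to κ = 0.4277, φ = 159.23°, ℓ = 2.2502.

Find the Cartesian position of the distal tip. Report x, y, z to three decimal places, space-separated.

θ = κ·ℓ = 0.4277 × 2.2502 = 0.96241 rad
ρ = (1 − cos θ)/κ = (1 − 0.57154)/0.4277 = 1.00177
z = sin θ / κ = 0.82057/0.4277 = 1.91857
x = ρ cos φ = 1.00177 × cos(159.23°) = -0.93667
y = ρ sin φ = 1.00177 × sin(159.23°) = 0.35524

-0.937 0.355 1.919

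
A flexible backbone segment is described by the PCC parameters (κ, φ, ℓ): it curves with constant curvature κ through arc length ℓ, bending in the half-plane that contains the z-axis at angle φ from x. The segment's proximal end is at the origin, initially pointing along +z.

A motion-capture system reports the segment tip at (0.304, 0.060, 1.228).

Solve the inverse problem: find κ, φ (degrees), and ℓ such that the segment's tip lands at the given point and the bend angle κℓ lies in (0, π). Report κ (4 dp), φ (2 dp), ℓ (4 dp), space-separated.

ρ = √(x²+y²) = √(0.304² + 0.060²) = 0.30986
φ = atan2(y, x) mod 360° = atan2(0.060, 0.304) = 11.1649°
|p|² = ρ² + z² = 0.30986² + 1.228² = 1.60400
κ = 2ρ / |p|² = 2×0.30986 / 1.60400 = 0.38636
θ = 2·atan2(ρ, z) = 2·atan2(0.30986, 1.228) = 0.49435 rad
ℓ = θ/κ = 0.49435/0.38636 = 1.27948

0.3864 11.16 1.2795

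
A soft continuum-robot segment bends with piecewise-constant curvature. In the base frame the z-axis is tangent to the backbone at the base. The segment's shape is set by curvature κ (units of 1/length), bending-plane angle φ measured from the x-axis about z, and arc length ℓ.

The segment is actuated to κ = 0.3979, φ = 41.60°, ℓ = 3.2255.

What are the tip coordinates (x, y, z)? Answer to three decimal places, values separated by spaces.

θ = κ·ℓ = 0.3979 × 3.2255 = 1.28343 rad
ρ = (1 − cos θ)/κ = (1 − 0.28343)/0.3979 = 1.80088
z = sin θ / κ = 0.95899/0.3979 = 2.41013
x = ρ cos φ = 1.80088 × cos(41.60°) = 1.34669
y = ρ sin φ = 1.80088 × sin(41.60°) = 1.19565

1.347 1.196 2.410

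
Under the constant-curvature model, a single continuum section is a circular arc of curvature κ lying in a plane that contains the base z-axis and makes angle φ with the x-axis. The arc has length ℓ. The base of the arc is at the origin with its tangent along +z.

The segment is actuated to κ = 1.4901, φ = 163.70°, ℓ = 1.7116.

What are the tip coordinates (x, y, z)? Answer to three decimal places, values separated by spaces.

-1.179 0.345 0.374

θ = κ·ℓ = 1.4901 × 1.7116 = 2.55046 rad
ρ = (1 − cos θ)/κ = (1 − -0.83031)/1.4901 = 1.22831
z = sin θ / κ = 0.55731/1.4901 = 0.37401
x = ρ cos φ = 1.22831 × cos(163.70°) = -1.17894
y = ρ sin φ = 1.22831 × sin(163.70°) = 0.34475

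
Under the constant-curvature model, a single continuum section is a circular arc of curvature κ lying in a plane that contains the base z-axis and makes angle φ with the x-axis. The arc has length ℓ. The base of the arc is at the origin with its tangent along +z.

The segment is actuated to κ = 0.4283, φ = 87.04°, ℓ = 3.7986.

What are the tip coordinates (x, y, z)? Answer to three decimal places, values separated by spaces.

θ = κ·ℓ = 0.4283 × 3.7986 = 1.62694 rad
ρ = (1 − cos θ)/κ = (1 − -0.05611)/0.4283 = 2.46583
z = sin θ / κ = 0.99842/0.4283 = 2.33113
x = ρ cos φ = 2.46583 × cos(87.04°) = 0.12733
y = ρ sin φ = 2.46583 × sin(87.04°) = 2.46254

0.127 2.463 2.331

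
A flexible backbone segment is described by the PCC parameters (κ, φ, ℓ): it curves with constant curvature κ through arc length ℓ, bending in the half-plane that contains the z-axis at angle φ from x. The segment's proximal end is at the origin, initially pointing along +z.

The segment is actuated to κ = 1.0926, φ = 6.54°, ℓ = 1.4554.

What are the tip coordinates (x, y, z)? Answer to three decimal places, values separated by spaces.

0.927 0.106 0.915

θ = κ·ℓ = 1.0926 × 1.4554 = 1.59017 rad
ρ = (1 − cos θ)/κ = (1 − -0.01937)/1.0926 = 0.93298
z = sin θ / κ = 0.99981/1.0926 = 0.91508
x = ρ cos φ = 0.93298 × cos(6.54°) = 0.92691
y = ρ sin φ = 0.93298 × sin(6.54°) = 0.10626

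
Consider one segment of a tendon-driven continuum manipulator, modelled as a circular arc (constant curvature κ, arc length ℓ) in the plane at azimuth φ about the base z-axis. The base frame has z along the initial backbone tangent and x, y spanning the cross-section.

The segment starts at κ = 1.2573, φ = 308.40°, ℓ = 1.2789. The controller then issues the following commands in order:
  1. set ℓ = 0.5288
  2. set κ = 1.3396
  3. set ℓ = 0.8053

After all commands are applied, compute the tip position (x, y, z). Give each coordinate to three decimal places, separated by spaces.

initial: κ=1.2573, φ=308.40°, ℓ=1.2789
cmd 1: set ℓ=0.5288 → (κ,φ,ℓ)=(1.2573,308.40°,0.5288) → tip=(0.1052,-0.1328,0.4907)
cmd 2: set κ=1.3396 → (κ,φ,ℓ)=(1.3396,308.40°,0.5288) → tip=(0.1116,-0.1407,0.4857)
cmd 3: set ℓ=0.8053 → (κ,φ,ℓ)=(1.3396,308.40°,0.8053) → tip=(0.2446,-0.3087,0.6579)

0.245 -0.309 0.658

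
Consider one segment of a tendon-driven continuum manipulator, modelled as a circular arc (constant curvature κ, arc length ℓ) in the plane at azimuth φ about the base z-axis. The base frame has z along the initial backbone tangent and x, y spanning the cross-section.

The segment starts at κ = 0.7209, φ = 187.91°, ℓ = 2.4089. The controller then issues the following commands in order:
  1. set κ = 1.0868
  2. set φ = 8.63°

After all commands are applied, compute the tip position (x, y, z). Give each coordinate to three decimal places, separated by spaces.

1.698 0.258 0.460

initial: κ=0.7209, φ=187.91°, ℓ=2.4089
cmd 1: set κ=1.0868 → (κ,φ,ℓ)=(1.0868,187.91°,2.4089) → tip=(-1.7007,-0.2363,0.4601)
cmd 2: set φ=8.63° → (κ,φ,ℓ)=(1.0868,8.63°,2.4089) → tip=(1.6976,0.2576,0.4601)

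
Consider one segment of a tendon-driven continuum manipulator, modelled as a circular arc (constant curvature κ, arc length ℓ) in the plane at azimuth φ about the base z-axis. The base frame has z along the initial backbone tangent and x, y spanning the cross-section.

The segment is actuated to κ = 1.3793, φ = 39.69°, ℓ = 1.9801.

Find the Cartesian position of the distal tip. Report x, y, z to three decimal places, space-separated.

θ = κ·ℓ = 1.3793 × 1.9801 = 2.73115 rad
ρ = (1 − cos θ)/κ = (1 − -0.91695)/1.3793 = 1.38980
z = sin θ / κ = 0.39901/1.3793 = 0.28929
x = ρ cos φ = 1.38980 × cos(39.69°) = 1.06946
y = ρ sin φ = 1.38980 × sin(39.69°) = 0.88757

1.069 0.888 0.289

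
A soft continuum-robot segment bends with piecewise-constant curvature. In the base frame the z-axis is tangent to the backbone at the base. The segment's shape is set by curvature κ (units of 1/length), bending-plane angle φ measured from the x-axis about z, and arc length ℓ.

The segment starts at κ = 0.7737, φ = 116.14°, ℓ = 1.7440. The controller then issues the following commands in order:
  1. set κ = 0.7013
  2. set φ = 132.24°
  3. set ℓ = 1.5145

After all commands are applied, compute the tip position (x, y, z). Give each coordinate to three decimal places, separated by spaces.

initial: κ=0.7737, φ=116.14°, ℓ=1.7440
cmd 1: set κ=0.7013 → (κ,φ,ℓ)=(0.7013,116.14°,1.7440) → tip=(-0.4141,0.8439,1.3406)
cmd 2: set φ=132.24° → (κ,φ,ℓ)=(0.7013,132.24°,1.7440) → tip=(-0.6319,0.6959,1.3406)
cmd 3: set ℓ=1.5145 → (κ,φ,ℓ)=(0.7013,132.24°,1.5145) → tip=(-0.4917,0.5415,1.2454)

-0.492 0.542 1.245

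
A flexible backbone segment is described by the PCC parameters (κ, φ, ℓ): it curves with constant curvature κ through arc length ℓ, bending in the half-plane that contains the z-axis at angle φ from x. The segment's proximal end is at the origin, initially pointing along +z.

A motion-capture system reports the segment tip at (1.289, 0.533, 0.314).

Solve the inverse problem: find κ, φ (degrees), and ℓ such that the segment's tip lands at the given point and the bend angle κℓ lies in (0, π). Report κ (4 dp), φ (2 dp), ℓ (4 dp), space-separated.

ρ = √(x²+y²) = √(1.289² + 0.533²) = 1.39485
φ = atan2(y, x) mod 360° = atan2(0.533, 1.289) = 22.4650°
|p|² = ρ² + z² = 1.39485² + 0.314² = 2.04421
κ = 2ρ / |p|² = 2×1.39485 / 2.04421 = 1.36469
θ = 2·atan2(ρ, z) = 2·atan2(1.39485, 0.314) = 2.69875 rad
ℓ = θ/κ = 2.69875/1.36469 = 1.97756

1.3647 22.47 1.9776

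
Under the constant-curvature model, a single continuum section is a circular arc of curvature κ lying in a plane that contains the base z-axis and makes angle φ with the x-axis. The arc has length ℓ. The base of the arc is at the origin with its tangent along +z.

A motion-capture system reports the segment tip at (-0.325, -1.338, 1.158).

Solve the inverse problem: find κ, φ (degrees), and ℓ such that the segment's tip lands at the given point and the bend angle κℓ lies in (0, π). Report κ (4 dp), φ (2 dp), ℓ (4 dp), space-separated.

ρ = √(x²+y²) = √(-0.325² + -1.338²) = 1.37691
φ = atan2(y, x) mod 360° = atan2(-1.338, -0.325) = 256.3473°
|p|² = ρ² + z² = 1.37691² + 1.158² = 3.23683
κ = 2ρ / |p|² = 2×1.37691 / 3.23683 = 0.85077
θ = 2·atan2(ρ, z) = 2·atan2(1.37691, 1.158) = 1.74308 rad
ℓ = θ/κ = 1.74308/0.85077 = 2.04882

0.8508 256.35 2.0488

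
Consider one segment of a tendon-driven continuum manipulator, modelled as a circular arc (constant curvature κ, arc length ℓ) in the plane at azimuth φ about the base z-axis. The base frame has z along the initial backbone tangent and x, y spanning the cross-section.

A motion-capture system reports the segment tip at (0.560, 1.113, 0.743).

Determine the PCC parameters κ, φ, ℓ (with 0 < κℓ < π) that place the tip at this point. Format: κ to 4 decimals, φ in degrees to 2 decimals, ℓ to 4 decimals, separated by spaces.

1.1841 63.29 1.7449

ρ = √(x²+y²) = √(0.560² + 1.113²) = 1.24594
φ = atan2(y, x) mod 360° = atan2(1.113, 0.560) = 63.2910°
|p|² = ρ² + z² = 1.24594² + 0.743² = 2.10442
κ = 2ρ / |p|² = 2×1.24594 / 2.10442 = 1.18412
θ = 2·atan2(ρ, z) = 2·atan2(1.24594, 0.743) = 2.06615 rad
ℓ = θ/κ = 2.06615/1.18412 = 1.74488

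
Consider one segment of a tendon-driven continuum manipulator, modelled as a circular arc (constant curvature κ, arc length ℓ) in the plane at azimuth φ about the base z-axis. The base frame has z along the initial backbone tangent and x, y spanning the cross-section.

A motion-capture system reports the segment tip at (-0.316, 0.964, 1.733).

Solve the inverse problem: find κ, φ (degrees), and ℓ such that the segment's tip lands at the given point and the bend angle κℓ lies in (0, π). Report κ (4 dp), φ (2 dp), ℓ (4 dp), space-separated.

0.5032 108.15 2.1051

ρ = √(x²+y²) = √(-0.316² + 0.964²) = 1.01447
φ = atan2(y, x) mod 360° = atan2(0.964, -0.316) = 108.1492°
|p|² = ρ² + z² = 1.01447² + 1.733² = 4.03244
κ = 2ρ / |p|² = 2×1.01447 / 4.03244 = 0.50315
θ = 2·atan2(ρ, z) = 2·atan2(1.01447, 1.733) = 1.05921 rad
ℓ = θ/κ = 1.05921/0.50315 = 2.10513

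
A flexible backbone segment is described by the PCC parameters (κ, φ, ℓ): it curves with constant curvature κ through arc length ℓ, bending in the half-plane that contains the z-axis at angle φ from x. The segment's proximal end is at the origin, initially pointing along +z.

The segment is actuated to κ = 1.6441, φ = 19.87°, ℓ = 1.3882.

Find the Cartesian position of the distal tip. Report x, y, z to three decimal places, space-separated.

0.946 0.342 0.461

θ = κ·ℓ = 1.6441 × 1.3882 = 2.28234 rad
ρ = (1 − cos θ)/κ = (1 − -0.65300)/1.6441 = 1.00542
z = sin θ / κ = 0.75736/1.6441 = 0.46065
x = ρ cos φ = 1.00542 × cos(19.87°) = 0.94556
y = ρ sin φ = 1.00542 × sin(19.87°) = 0.34173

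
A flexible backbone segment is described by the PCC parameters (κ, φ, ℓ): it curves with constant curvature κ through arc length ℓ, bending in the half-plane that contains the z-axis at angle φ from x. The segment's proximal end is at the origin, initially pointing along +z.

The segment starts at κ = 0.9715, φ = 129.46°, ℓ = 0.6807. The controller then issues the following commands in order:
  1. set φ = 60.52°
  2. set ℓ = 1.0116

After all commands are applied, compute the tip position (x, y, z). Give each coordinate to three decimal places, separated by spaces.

0.226 0.399 0.856

initial: κ=0.9715, φ=129.46°, ℓ=0.6807
cmd 1: set φ=60.52° → (κ,φ,ℓ)=(0.9715,60.52°,0.6807) → tip=(0.1068,0.1889,0.6322)
cmd 2: set ℓ=1.0116 → (κ,φ,ℓ)=(0.9715,60.52°,1.0116) → tip=(0.2256,0.3990,0.8564)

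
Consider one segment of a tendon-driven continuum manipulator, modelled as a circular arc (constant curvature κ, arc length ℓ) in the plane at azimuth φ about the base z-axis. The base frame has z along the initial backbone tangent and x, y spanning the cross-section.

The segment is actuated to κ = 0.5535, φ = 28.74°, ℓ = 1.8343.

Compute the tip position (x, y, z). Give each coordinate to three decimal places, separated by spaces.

θ = κ·ℓ = 0.5535 × 1.8343 = 1.01529 rad
ρ = (1 − cos θ)/κ = (1 − 0.52738)/0.5535 = 0.85388
z = sin θ / κ = 0.84963/0.5535 = 1.53502
x = ρ cos φ = 0.85388 × cos(28.74°) = 0.74869
y = ρ sin φ = 0.85388 × sin(28.74°) = 0.41058

0.749 0.411 1.535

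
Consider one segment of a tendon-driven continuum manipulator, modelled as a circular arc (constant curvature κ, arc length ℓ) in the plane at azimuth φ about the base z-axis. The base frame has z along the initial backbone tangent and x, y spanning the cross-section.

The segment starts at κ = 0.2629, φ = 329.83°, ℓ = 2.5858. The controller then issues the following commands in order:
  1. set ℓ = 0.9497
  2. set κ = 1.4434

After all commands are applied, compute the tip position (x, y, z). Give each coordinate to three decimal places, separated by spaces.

0.480 -0.279 0.679

initial: κ=0.2629, φ=329.83°, ℓ=2.5858
cmd 1: set ℓ=0.9497 → (κ,φ,ℓ)=(0.2629,329.83°,0.9497) → tip=(0.1020,-0.0593,0.9399)
cmd 2: set κ=1.4434 → (κ,φ,ℓ)=(1.4434,329.83°,0.9497) → tip=(0.4800,-0.2790,0.6790)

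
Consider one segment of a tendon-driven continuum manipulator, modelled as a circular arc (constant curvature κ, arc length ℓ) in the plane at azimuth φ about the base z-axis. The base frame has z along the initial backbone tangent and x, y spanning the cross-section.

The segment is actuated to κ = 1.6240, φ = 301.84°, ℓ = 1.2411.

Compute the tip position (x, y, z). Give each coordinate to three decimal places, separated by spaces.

0.465 -0.748 0.556

θ = κ·ℓ = 1.6240 × 1.2411 = 2.01555 rad
ρ = (1 − cos θ)/κ = (1 − -0.43023)/1.6240 = 0.88068
z = sin θ / κ = 0.90272/1.6240 = 0.55586
x = ρ cos φ = 0.88068 × cos(301.84°) = 0.46460
y = ρ sin φ = 0.88068 × sin(301.84°) = -0.74816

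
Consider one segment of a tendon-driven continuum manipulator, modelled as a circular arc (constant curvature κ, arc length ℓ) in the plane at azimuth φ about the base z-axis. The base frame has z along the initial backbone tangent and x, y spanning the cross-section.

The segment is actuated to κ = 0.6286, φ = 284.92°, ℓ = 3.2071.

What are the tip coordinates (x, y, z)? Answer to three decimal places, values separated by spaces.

θ = κ·ℓ = 0.6286 × 3.2071 = 2.01598 rad
ρ = (1 − cos θ)/κ = (1 − -0.43063)/0.6286 = 2.27589
z = sin θ / κ = 0.90253/0.6286 = 1.43578
x = ρ cos φ = 2.27589 × cos(284.92°) = 0.58597
y = ρ sin φ = 2.27589 × sin(284.92°) = -2.19916

0.586 -2.199 1.436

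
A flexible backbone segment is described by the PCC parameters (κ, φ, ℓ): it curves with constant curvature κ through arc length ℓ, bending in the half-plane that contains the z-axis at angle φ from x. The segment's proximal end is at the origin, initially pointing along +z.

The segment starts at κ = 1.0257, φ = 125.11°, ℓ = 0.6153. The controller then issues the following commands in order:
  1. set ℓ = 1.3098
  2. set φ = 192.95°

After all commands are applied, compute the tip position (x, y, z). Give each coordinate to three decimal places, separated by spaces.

initial: κ=1.0257, φ=125.11°, ℓ=0.6153
cmd 1: set ℓ=1.3098 → (κ,φ,ℓ)=(1.0257,125.11°,1.3098) → tip=(-0.4344,0.6178,0.9499)
cmd 2: set φ=192.95° → (κ,φ,ℓ)=(1.0257,192.95°,1.3098) → tip=(-0.7360,-0.1692,0.9499)

-0.736 -0.169 0.950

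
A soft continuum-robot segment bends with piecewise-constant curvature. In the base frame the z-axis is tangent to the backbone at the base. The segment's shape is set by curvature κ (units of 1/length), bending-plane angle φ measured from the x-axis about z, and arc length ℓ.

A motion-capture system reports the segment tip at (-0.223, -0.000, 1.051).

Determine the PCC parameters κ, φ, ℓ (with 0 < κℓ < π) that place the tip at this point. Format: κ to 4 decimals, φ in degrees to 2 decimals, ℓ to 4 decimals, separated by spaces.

0.3864 180.00 1.0823

ρ = √(x²+y²) = √(-0.223² + -0.000²) = 0.22300
φ = atan2(y, x) mod 360° = atan2(-0.000, -0.223) = 180.0000°
|p|² = ρ² + z² = 0.22300² + 1.051² = 1.15433
κ = 2ρ / |p|² = 2×0.22300 / 1.15433 = 0.38637
θ = 2·atan2(ρ, z) = 2·atan2(0.22300, 1.051) = 0.41816 rad
ℓ = θ/κ = 0.41816/0.38637 = 1.08227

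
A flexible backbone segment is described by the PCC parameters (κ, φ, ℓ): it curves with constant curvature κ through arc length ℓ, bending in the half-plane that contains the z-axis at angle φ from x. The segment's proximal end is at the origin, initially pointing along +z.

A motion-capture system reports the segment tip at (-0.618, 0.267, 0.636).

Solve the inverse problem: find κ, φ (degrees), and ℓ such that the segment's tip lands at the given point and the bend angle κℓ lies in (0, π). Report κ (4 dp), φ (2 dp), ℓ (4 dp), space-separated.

ρ = √(x²+y²) = √(-0.618² + 0.267²) = 0.67321
φ = atan2(y, x) mod 360° = atan2(0.267, -0.618) = 156.6338°
|p|² = ρ² + z² = 0.67321² + 0.636² = 0.85771
κ = 2ρ / |p|² = 2×0.67321 / 0.85771 = 1.56979
θ = 2·atan2(ρ, z) = 2·atan2(0.67321, 0.636) = 1.62763 rad
ℓ = θ/κ = 1.62763/1.56979 = 1.03684

1.5698 156.63 1.0368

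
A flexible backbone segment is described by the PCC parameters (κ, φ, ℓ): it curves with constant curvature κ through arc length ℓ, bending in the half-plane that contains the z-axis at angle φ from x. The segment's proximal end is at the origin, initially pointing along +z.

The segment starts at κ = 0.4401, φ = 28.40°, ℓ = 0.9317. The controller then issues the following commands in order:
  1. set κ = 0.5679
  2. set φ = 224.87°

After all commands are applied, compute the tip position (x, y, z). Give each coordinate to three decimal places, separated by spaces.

-0.171 -0.170 0.889

initial: κ=0.4401, φ=28.40°, ℓ=0.9317
cmd 1: set κ=0.5679 → (κ,φ,ℓ)=(0.5679,28.40°,0.9317) → tip=(0.2118,0.1145,0.8888)
cmd 2: set φ=224.87° → (κ,φ,ℓ)=(0.5679,224.87°,0.9317) → tip=(-0.1707,-0.1699,0.8888)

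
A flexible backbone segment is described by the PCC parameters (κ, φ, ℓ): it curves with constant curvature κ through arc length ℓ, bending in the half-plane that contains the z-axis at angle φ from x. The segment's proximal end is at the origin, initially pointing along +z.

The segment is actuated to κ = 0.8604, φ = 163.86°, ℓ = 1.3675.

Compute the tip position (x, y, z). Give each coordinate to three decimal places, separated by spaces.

-0.688 0.199 1.073

θ = κ·ℓ = 0.8604 × 1.3675 = 1.17660 rad
ρ = (1 − cos θ)/κ = (1 − 0.38407)/0.8604 = 0.71587
z = sin θ / κ = 0.92330/0.8604 = 1.07311
x = ρ cos φ = 0.71587 × cos(163.86°) = -0.68765
y = ρ sin φ = 0.71587 × sin(163.86°) = 0.19900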